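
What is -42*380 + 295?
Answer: -15665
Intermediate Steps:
-42*380 + 295 = -15960 + 295 = -15665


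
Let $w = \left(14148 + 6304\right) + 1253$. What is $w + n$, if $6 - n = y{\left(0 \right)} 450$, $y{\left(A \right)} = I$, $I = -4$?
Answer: $23511$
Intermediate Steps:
$y{\left(A \right)} = -4$
$n = 1806$ ($n = 6 - \left(-4\right) 450 = 6 - -1800 = 6 + 1800 = 1806$)
$w = 21705$ ($w = 20452 + 1253 = 21705$)
$w + n = 21705 + 1806 = 23511$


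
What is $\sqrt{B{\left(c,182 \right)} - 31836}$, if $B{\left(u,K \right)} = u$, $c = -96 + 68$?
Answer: $2 i \sqrt{7966} \approx 178.5 i$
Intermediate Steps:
$c = -28$
$\sqrt{B{\left(c,182 \right)} - 31836} = \sqrt{-28 - 31836} = \sqrt{-31864} = 2 i \sqrt{7966}$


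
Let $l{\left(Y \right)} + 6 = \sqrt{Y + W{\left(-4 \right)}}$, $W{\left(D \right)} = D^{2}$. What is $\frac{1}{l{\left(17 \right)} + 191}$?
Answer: $\frac{185}{34192} - \frac{\sqrt{33}}{34192} \approx 0.0052426$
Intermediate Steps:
$l{\left(Y \right)} = -6 + \sqrt{16 + Y}$ ($l{\left(Y \right)} = -6 + \sqrt{Y + \left(-4\right)^{2}} = -6 + \sqrt{Y + 16} = -6 + \sqrt{16 + Y}$)
$\frac{1}{l{\left(17 \right)} + 191} = \frac{1}{\left(-6 + \sqrt{16 + 17}\right) + 191} = \frac{1}{\left(-6 + \sqrt{33}\right) + 191} = \frac{1}{185 + \sqrt{33}}$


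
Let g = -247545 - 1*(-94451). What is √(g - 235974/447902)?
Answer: I*√7678310615397331/223951 ≈ 391.27*I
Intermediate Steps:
g = -153094 (g = -247545 + 94451 = -153094)
√(g - 235974/447902) = √(-153094 - 235974/447902) = √(-153094 - 235974*1/447902) = √(-153094 - 117987/223951) = √(-34285672381/223951) = I*√7678310615397331/223951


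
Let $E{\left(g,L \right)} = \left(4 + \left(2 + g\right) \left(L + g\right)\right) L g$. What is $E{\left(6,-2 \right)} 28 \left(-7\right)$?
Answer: $84672$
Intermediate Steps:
$E{\left(g,L \right)} = L g \left(4 + \left(2 + g\right) \left(L + g\right)\right)$ ($E{\left(g,L \right)} = L \left(4 + \left(2 + g\right) \left(L + g\right)\right) g = L g \left(4 + \left(2 + g\right) \left(L + g\right)\right)$)
$E{\left(6,-2 \right)} 28 \left(-7\right) = \left(-2\right) 6 \left(4 + 6^{2} + 2 \left(-2\right) + 2 \cdot 6 - 12\right) 28 \left(-7\right) = \left(-2\right) 6 \left(4 + 36 - 4 + 12 - 12\right) 28 \left(-7\right) = \left(-2\right) 6 \cdot 36 \cdot 28 \left(-7\right) = \left(-432\right) 28 \left(-7\right) = \left(-12096\right) \left(-7\right) = 84672$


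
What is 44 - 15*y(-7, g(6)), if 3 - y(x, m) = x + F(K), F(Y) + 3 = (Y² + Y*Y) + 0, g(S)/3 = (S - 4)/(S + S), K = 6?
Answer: 929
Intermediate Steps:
g(S) = 3*(-4 + S)/(2*S) (g(S) = 3*((S - 4)/(S + S)) = 3*((-4 + S)/((2*S))) = 3*((-4 + S)*(1/(2*S))) = 3*((-4 + S)/(2*S)) = 3*(-4 + S)/(2*S))
F(Y) = -3 + 2*Y² (F(Y) = -3 + ((Y² + Y*Y) + 0) = -3 + ((Y² + Y²) + 0) = -3 + (2*Y² + 0) = -3 + 2*Y²)
y(x, m) = -66 - x (y(x, m) = 3 - (x + (-3 + 2*6²)) = 3 - (x + (-3 + 2*36)) = 3 - (x + (-3 + 72)) = 3 - (x + 69) = 3 - (69 + x) = 3 + (-69 - x) = -66 - x)
44 - 15*y(-7, g(6)) = 44 - 15*(-66 - 1*(-7)) = 44 - 15*(-66 + 7) = 44 - 15*(-59) = 44 + 885 = 929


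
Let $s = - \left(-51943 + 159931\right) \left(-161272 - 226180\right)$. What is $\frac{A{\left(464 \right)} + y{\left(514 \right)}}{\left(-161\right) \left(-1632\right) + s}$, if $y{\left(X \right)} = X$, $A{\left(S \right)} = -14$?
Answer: $\frac{125}{10460107332} \approx 1.195 \cdot 10^{-8}$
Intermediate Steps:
$s = 41840166576$ ($s = - 107988 \left(-387452\right) = \left(-1\right) \left(-41840166576\right) = 41840166576$)
$\frac{A{\left(464 \right)} + y{\left(514 \right)}}{\left(-161\right) \left(-1632\right) + s} = \frac{-14 + 514}{\left(-161\right) \left(-1632\right) + 41840166576} = \frac{500}{262752 + 41840166576} = \frac{500}{41840429328} = 500 \cdot \frac{1}{41840429328} = \frac{125}{10460107332}$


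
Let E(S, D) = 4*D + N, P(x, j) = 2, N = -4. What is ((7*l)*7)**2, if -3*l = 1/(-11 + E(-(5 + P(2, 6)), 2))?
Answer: 49/9 ≈ 5.4444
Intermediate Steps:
E(S, D) = -4 + 4*D (E(S, D) = 4*D - 4 = -4 + 4*D)
l = 1/21 (l = -1/(3*(-11 + (-4 + 4*2))) = -1/(3*(-11 + (-4 + 8))) = -1/(3*(-11 + 4)) = -1/3/(-7) = -1/3*(-1/7) = 1/21 ≈ 0.047619)
((7*l)*7)**2 = ((7*(1/21))*7)**2 = ((1/3)*7)**2 = (7/3)**2 = 49/9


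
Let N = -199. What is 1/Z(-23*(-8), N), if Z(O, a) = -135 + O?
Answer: 1/49 ≈ 0.020408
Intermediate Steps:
1/Z(-23*(-8), N) = 1/(-135 - 23*(-8)) = 1/(-135 + 184) = 1/49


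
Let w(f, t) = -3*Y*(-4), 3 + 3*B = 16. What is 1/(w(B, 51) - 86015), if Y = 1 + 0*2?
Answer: -1/86003 ≈ -1.1628e-5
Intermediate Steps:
B = 13/3 (B = -1 + (⅓)*16 = -1 + 16/3 = 13/3 ≈ 4.3333)
Y = 1 (Y = 1 + 0 = 1)
w(f, t) = 12 (w(f, t) = -3*1*(-4) = -3*(-4) = 12)
1/(w(B, 51) - 86015) = 1/(12 - 86015) = 1/(-86003) = -1/86003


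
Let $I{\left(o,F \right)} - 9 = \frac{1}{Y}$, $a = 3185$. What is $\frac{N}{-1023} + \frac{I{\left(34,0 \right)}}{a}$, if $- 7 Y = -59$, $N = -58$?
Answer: $\frac{11449444}{192237045} \approx 0.059559$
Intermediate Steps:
$Y = \frac{59}{7}$ ($Y = \left(- \frac{1}{7}\right) \left(-59\right) = \frac{59}{7} \approx 8.4286$)
$I{\left(o,F \right)} = \frac{538}{59}$ ($I{\left(o,F \right)} = 9 + \frac{1}{\frac{59}{7}} = 9 + \frac{7}{59} = \frac{538}{59}$)
$\frac{N}{-1023} + \frac{I{\left(34,0 \right)}}{a} = - \frac{58}{-1023} + \frac{538}{59 \cdot 3185} = \left(-58\right) \left(- \frac{1}{1023}\right) + \frac{538}{59} \cdot \frac{1}{3185} = \frac{58}{1023} + \frac{538}{187915} = \frac{11449444}{192237045}$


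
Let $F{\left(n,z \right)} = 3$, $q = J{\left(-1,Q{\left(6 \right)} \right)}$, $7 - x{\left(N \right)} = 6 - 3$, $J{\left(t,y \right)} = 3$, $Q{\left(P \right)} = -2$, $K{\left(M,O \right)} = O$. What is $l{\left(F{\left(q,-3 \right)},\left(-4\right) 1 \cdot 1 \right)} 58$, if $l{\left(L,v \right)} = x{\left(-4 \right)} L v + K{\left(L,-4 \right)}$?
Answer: $-3016$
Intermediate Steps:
$x{\left(N \right)} = 4$ ($x{\left(N \right)} = 7 - \left(6 - 3\right) = 7 - 3 = 4$)
$q = 3$
$l{\left(L,v \right)} = -4 + 4 L v$ ($l{\left(L,v \right)} = 4 L v - 4 = -4 + 4 L v$)
$l{\left(F{\left(q,-3 \right)},\left(-4\right) 1 \cdot 1 \right)} 58 = \left(-4 + 4 \cdot 3 \left(-4\right) 1 \cdot 1\right) 58 = \left(-4 + 4 \cdot 3 \left(\left(-4\right) 1\right)\right) 58 = \left(-4 + 4 \cdot 3 \left(-4\right)\right) 58 = \left(-4 - 48\right) 58 = \left(-52\right) 58 = -3016$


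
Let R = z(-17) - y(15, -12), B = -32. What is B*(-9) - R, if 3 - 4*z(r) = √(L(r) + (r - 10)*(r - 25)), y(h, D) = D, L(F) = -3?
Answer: 1101/4 + √1131/4 ≈ 283.66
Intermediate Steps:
z(r) = ¾ - √(-3 + (-25 + r)*(-10 + r))/4 (z(r) = ¾ - √(-3 + (r - 10)*(r - 25))/4 = ¾ - √(-3 + (-10 + r)*(-25 + r))/4 = ¾ - √(-3 + (-25 + r)*(-10 + r))/4)
R = 51/4 - √1131/4 (R = (¾ - √(247 + (-17)² - 35*(-17))/4) - 1*(-12) = (¾ - √(247 + 289 + 595)/4) + 12 = (¾ - √1131/4) + 12 = 51/4 - √1131/4 ≈ 4.3424)
B*(-9) - R = -32*(-9) - (51/4 - √1131/4) = 288 + (-51/4 + √1131/4) = 1101/4 + √1131/4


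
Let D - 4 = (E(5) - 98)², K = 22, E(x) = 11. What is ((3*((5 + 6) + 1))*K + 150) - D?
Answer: -6631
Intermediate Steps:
D = 7573 (D = 4 + (11 - 98)² = 4 + (-87)² = 4 + 7569 = 7573)
((3*((5 + 6) + 1))*K + 150) - D = ((3*((5 + 6) + 1))*22 + 150) - 1*7573 = ((3*(11 + 1))*22 + 150) - 7573 = ((3*12)*22 + 150) - 7573 = (36*22 + 150) - 7573 = (792 + 150) - 7573 = 942 - 7573 = -6631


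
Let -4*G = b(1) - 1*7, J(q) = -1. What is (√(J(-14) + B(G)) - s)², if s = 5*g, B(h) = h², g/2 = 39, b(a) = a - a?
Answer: (1560 - √33)²/16 ≈ 1.5098e+5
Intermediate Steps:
b(a) = 0
g = 78 (g = 2*39 = 78)
G = 7/4 (G = -(0 - 1*7)/4 = -(0 - 7)/4 = -¼*(-7) = 7/4 ≈ 1.7500)
s = 390 (s = 5*78 = 390)
(√(J(-14) + B(G)) - s)² = (√(-1 + (7/4)²) - 1*390)² = (√(-1 + 49/16) - 390)² = (√(33/16) - 390)² = (√33/4 - 390)² = (-390 + √33/4)²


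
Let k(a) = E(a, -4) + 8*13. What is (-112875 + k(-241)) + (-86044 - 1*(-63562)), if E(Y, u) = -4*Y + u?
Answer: -134293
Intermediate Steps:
E(Y, u) = u - 4*Y
k(a) = 100 - 4*a (k(a) = (-4 - 4*a) + 8*13 = (-4 - 4*a) + 104 = 100 - 4*a)
(-112875 + k(-241)) + (-86044 - 1*(-63562)) = (-112875 + (100 - 4*(-241))) + (-86044 - 1*(-63562)) = (-112875 + (100 + 964)) + (-86044 + 63562) = (-112875 + 1064) - 22482 = -111811 - 22482 = -134293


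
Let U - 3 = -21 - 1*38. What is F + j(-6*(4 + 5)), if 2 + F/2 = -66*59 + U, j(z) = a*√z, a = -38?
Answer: -7904 - 114*I*√6 ≈ -7904.0 - 279.24*I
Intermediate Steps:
U = -56 (U = 3 + (-21 - 1*38) = 3 + (-21 - 38) = 3 - 59 = -56)
j(z) = -38*√z
F = -7904 (F = -4 + 2*(-66*59 - 56) = -4 + 2*(-3894 - 56) = -4 + 2*(-3950) = -4 - 7900 = -7904)
F + j(-6*(4 + 5)) = -7904 - 38*I*√6*√(4 + 5) = -7904 - 38*3*I*√6 = -7904 - 114*I*√6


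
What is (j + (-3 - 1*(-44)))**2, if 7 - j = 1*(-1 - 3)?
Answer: 2704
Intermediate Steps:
j = 11 (j = 7 - (-1 - 3) = 7 - (-4) = 7 - 1*(-4) = 7 + 4 = 11)
(j + (-3 - 1*(-44)))**2 = (11 + (-3 - 1*(-44)))**2 = (11 + (-3 + 44))**2 = (11 + 41)**2 = 52**2 = 2704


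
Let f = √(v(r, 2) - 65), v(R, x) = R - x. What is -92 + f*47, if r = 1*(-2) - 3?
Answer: -92 + 282*I*√2 ≈ -92.0 + 398.81*I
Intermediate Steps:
r = -5 (r = -2 - 3 = -5)
f = 6*I*√2 (f = √((-5 - 1*2) - 65) = √((-5 - 2) - 65) = √(-7 - 65) = √(-72) = 6*I*√2 ≈ 8.4853*I)
-92 + f*47 = -92 + (6*I*√2)*47 = -92 + 282*I*√2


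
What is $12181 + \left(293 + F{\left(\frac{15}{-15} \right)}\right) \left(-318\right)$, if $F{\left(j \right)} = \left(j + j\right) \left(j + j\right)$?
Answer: $-82265$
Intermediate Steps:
$F{\left(j \right)} = 4 j^{2}$ ($F{\left(j \right)} = 2 j 2 j = 4 j^{2}$)
$12181 + \left(293 + F{\left(\frac{15}{-15} \right)}\right) \left(-318\right) = 12181 + \left(293 + 4 \left(\frac{15}{-15}\right)^{2}\right) \left(-318\right) = 12181 + \left(293 + 4 \left(15 \left(- \frac{1}{15}\right)\right)^{2}\right) \left(-318\right) = 12181 + \left(293 + 4 \left(-1\right)^{2}\right) \left(-318\right) = 12181 + \left(293 + 4 \cdot 1\right) \left(-318\right) = 12181 + \left(293 + 4\right) \left(-318\right) = 12181 + 297 \left(-318\right) = 12181 - 94446 = -82265$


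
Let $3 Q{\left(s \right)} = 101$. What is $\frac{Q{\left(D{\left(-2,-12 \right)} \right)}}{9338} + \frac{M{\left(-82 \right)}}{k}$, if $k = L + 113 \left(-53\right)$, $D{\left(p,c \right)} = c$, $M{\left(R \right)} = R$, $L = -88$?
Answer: $\frac{2910925}{170241078} \approx 0.017099$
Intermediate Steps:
$k = -6077$ ($k = -88 + 113 \left(-53\right) = -88 - 5989 = -6077$)
$Q{\left(s \right)} = \frac{101}{3}$ ($Q{\left(s \right)} = \frac{1}{3} \cdot 101 = \frac{101}{3}$)
$\frac{Q{\left(D{\left(-2,-12 \right)} \right)}}{9338} + \frac{M{\left(-82 \right)}}{k} = \frac{101}{3 \cdot 9338} - \frac{82}{-6077} = \frac{101}{3} \cdot \frac{1}{9338} - - \frac{82}{6077} = \frac{101}{28014} + \frac{82}{6077} = \frac{2910925}{170241078}$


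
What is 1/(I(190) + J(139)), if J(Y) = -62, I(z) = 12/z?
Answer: -95/5884 ≈ -0.016145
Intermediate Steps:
1/(I(190) + J(139)) = 1/(12/190 - 62) = 1/(12*(1/190) - 62) = 1/(6/95 - 62) = 1/(-5884/95) = -95/5884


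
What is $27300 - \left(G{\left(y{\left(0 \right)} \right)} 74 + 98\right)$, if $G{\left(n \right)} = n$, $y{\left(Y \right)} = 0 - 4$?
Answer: $27498$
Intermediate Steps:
$y{\left(Y \right)} = -4$ ($y{\left(Y \right)} = 0 - 4 = -4$)
$27300 - \left(G{\left(y{\left(0 \right)} \right)} 74 + 98\right) = 27300 - \left(\left(-4\right) 74 + 98\right) = 27300 - \left(-296 + 98\right) = 27300 - -198 = 27300 + 198 = 27498$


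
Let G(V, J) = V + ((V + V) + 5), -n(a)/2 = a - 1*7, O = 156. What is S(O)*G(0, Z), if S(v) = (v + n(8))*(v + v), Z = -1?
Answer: 240240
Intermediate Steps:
n(a) = 14 - 2*a (n(a) = -2*(a - 1*7) = -2*(a - 7) = -2*(-7 + a) = 14 - 2*a)
G(V, J) = 5 + 3*V (G(V, J) = V + (2*V + 5) = V + (5 + 2*V) = 5 + 3*V)
S(v) = 2*v*(-2 + v) (S(v) = (v + (14 - 2*8))*(v + v) = (v + (14 - 16))*(2*v) = (v - 2)*(2*v) = (-2 + v)*(2*v) = 2*v*(-2 + v))
S(O)*G(0, Z) = (2*156*(-2 + 156))*(5 + 3*0) = (2*156*154)*(5 + 0) = 48048*5 = 240240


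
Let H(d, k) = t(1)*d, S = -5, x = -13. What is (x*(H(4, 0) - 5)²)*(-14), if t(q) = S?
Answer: 113750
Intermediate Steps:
t(q) = -5
H(d, k) = -5*d
(x*(H(4, 0) - 5)²)*(-14) = -13*(-5*4 - 5)²*(-14) = -13*(-20 - 5)²*(-14) = -13*(-25)²*(-14) = -13*625*(-14) = -8125*(-14) = 113750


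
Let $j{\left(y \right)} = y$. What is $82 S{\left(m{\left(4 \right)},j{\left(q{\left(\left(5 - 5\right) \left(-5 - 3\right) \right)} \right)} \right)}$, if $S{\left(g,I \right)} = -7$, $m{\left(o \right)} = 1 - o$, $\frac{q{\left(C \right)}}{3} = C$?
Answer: $-574$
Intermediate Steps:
$q{\left(C \right)} = 3 C$
$82 S{\left(m{\left(4 \right)},j{\left(q{\left(\left(5 - 5\right) \left(-5 - 3\right) \right)} \right)} \right)} = 82 \left(-7\right) = -574$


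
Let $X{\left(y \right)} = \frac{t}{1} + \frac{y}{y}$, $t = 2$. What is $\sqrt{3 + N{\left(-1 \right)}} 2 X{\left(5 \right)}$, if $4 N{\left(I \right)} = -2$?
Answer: $3 \sqrt{10} \approx 9.4868$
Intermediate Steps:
$N{\left(I \right)} = - \frac{1}{2}$ ($N{\left(I \right)} = \frac{1}{4} \left(-2\right) = - \frac{1}{2}$)
$X{\left(y \right)} = 3$ ($X{\left(y \right)} = \frac{2}{1} + \frac{y}{y} = 2 \cdot 1 + 1 = 2 + 1 = 3$)
$\sqrt{3 + N{\left(-1 \right)}} 2 X{\left(5 \right)} = \sqrt{3 - \frac{1}{2}} \cdot 2 \cdot 3 = \sqrt{\frac{5}{2}} \cdot 2 \cdot 3 = \frac{\sqrt{10}}{2} \cdot 2 \cdot 3 = \sqrt{10} \cdot 3 = 3 \sqrt{10}$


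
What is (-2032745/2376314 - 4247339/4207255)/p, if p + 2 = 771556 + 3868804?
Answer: -6215095897807/15464393587717263020 ≈ -4.0190e-7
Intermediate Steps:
p = 4640358 (p = -2 + (771556 + 3868804) = -2 + 4640360 = 4640358)
(-2032745/2376314 - 4247339/4207255)/p = (-2032745/2376314 - 4247339/4207255)/4640358 = (-2032745*1/2376314 - 4247339*1/4207255)*(1/4640358) = (-2032745/2376314 - 4247339/4207255)*(1/4640358) = -18645287693421/9997758958070*1/4640358 = -6215095897807/15464393587717263020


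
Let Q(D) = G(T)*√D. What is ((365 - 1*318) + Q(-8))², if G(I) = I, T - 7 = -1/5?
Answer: 45977/25 + 6392*I*√2/5 ≈ 1839.1 + 1807.9*I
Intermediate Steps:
T = 34/5 (T = 7 - 1/5 = 7 - 1*⅕ = 7 - ⅕ = 34/5 ≈ 6.8000)
Q(D) = 34*√D/5
((365 - 1*318) + Q(-8))² = ((365 - 1*318) + 34*√(-8)/5)² = ((365 - 318) + 34*(2*I*√2)/5)² = (47 + 68*I*√2/5)²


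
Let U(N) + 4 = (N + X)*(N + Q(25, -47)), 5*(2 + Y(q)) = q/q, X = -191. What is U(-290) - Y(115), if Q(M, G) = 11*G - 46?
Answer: 2051454/5 ≈ 4.1029e+5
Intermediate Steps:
Q(M, G) = -46 + 11*G
Y(q) = -9/5 (Y(q) = -2 + (q/q)/5 = -2 + (⅕)*1 = -2 + ⅕ = -9/5)
U(N) = -4 + (-563 + N)*(-191 + N) (U(N) = -4 + (N - 191)*(N + (-46 + 11*(-47))) = -4 + (-191 + N)*(N + (-46 - 517)) = -4 + (-191 + N)*(N - 563) = -4 + (-191 + N)*(-563 + N) = -4 + (-563 + N)*(-191 + N))
U(-290) - Y(115) = (107529 + (-290)² - 754*(-290)) - 1*(-9/5) = (107529 + 84100 + 218660) + 9/5 = 410289 + 9/5 = 2051454/5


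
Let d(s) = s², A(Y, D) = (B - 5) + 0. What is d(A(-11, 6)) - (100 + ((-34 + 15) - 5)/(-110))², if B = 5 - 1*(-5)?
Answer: -30306519/3025 ≈ -10019.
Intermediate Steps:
B = 10 (B = 5 + 5 = 10)
A(Y, D) = 5 (A(Y, D) = (10 - 5) + 0 = 5 + 0 = 5)
d(A(-11, 6)) - (100 + ((-34 + 15) - 5)/(-110))² = 5² - (100 + ((-34 + 15) - 5)/(-110))² = 25 - (100 + (-19 - 5)*(-1/110))² = 25 - (100 - 24*(-1/110))² = 25 - (100 + 12/55)² = 25 - (5512/55)² = 25 - 1*30382144/3025 = 25 - 30382144/3025 = -30306519/3025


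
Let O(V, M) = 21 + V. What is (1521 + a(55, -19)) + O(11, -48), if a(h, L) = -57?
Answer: 1496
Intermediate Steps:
(1521 + a(55, -19)) + O(11, -48) = (1521 - 57) + (21 + 11) = 1464 + 32 = 1496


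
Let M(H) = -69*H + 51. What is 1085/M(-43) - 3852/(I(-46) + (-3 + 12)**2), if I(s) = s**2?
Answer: -9241591/6630546 ≈ -1.3938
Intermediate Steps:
M(H) = 51 - 69*H
1085/M(-43) - 3852/(I(-46) + (-3 + 12)**2) = 1085/(51 - 69*(-43)) - 3852/((-46)**2 + (-3 + 12)**2) = 1085/(51 + 2967) - 3852/(2116 + 9**2) = 1085/3018 - 3852/(2116 + 81) = 1085*(1/3018) - 3852/2197 = 1085/3018 - 3852*1/2197 = 1085/3018 - 3852/2197 = -9241591/6630546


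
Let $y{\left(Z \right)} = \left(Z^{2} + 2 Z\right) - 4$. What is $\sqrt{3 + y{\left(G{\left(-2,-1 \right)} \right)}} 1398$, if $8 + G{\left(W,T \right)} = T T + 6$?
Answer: $1398 i \sqrt{2} \approx 1977.1 i$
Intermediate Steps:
$G{\left(W,T \right)} = -2 + T^{2}$ ($G{\left(W,T \right)} = -8 + \left(T T + 6\right) = -8 + \left(T^{2} + 6\right) = -8 + \left(6 + T^{2}\right) = -2 + T^{2}$)
$y{\left(Z \right)} = -4 + Z^{2} + 2 Z$
$\sqrt{3 + y{\left(G{\left(-2,-1 \right)} \right)}} 1398 = \sqrt{3 + \left(-4 + \left(-2 + \left(-1\right)^{2}\right)^{2} + 2 \left(-2 + \left(-1\right)^{2}\right)\right)} 1398 = \sqrt{3 + \left(-4 + \left(-2 + 1\right)^{2} + 2 \left(-2 + 1\right)\right)} 1398 = \sqrt{3 + \left(-4 + \left(-1\right)^{2} + 2 \left(-1\right)\right)} 1398 = \sqrt{3 - 5} \cdot 1398 = \sqrt{-2} \cdot 1398 = i \sqrt{2} \cdot 1398 = 1398 i \sqrt{2}$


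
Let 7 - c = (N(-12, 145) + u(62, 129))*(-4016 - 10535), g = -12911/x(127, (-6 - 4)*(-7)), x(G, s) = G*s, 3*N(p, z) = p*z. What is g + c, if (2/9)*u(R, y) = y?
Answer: 32364257/4445 ≈ 7281.0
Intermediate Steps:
u(R, y) = 9*y/2
N(p, z) = p*z/3 (N(p, z) = (p*z)/3 = p*z/3)
g = -12911/8890 (g = -12911*(-1/(889*(-6 - 4))) = -12911/(127*(-10*(-7))) = -12911/(127*70) = -12911/8890 ≈ -1.4523)
c = 14565/2 (c = 7 - ((⅓)*(-12)*145 + (9/2)*129)*(-4016 - 10535) = 7 - (-580 + 1161/2)*(-14551) = 7 - (-14551)/2 = 7 - 1*(-14551/2) = 7 + 14551/2 = 14565/2 ≈ 7282.5)
g + c = -12911/8890 + 14565/2 = 32364257/4445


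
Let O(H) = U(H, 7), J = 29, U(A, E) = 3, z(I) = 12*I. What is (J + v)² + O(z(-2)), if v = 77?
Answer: 11239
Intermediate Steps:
O(H) = 3
(J + v)² + O(z(-2)) = (29 + 77)² + 3 = 106² + 3 = 11236 + 3 = 11239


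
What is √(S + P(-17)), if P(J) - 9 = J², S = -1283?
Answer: I*√985 ≈ 31.385*I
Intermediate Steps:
P(J) = 9 + J²
√(S + P(-17)) = √(-1283 + (9 + (-17)²)) = √(-1283 + (9 + 289)) = √(-1283 + 298) = √(-985) = I*√985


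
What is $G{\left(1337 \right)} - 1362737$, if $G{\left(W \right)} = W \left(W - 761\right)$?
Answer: $-592625$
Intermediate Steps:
$G{\left(W \right)} = W \left(-761 + W\right)$
$G{\left(1337 \right)} - 1362737 = 1337 \left(-761 + 1337\right) - 1362737 = 1337 \cdot 576 - 1362737 = 770112 - 1362737 = -592625$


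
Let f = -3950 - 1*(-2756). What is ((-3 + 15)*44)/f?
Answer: -88/199 ≈ -0.44221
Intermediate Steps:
f = -1194 (f = -3950 + 2756 = -1194)
((-3 + 15)*44)/f = ((-3 + 15)*44)/(-1194) = (12*44)*(-1/1194) = 528*(-1/1194) = -88/199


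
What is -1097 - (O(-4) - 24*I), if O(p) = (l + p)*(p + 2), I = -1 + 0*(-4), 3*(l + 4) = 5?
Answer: -3401/3 ≈ -1133.7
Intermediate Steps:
l = -7/3 (l = -4 + (1/3)*5 = -4 + 5/3 = -7/3 ≈ -2.3333)
I = -1 (I = -1 + 0 = -1)
O(p) = (2 + p)*(-7/3 + p) (O(p) = (-7/3 + p)*(p + 2) = (-7/3 + p)*(2 + p) = (2 + p)*(-7/3 + p))
-1097 - (O(-4) - 24*I) = -1097 - ((-14/3 + (-4)**2 - 1/3*(-4)) - 24*(-1)) = -1097 - ((-14/3 + 16 + 4/3) + 24) = -1097 - (38/3 + 24) = -1097 - 1*110/3 = -1097 - 110/3 = -3401/3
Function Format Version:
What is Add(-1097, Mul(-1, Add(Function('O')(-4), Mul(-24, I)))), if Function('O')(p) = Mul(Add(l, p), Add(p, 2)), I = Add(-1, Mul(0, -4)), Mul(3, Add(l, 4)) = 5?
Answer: Rational(-3401, 3) ≈ -1133.7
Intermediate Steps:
l = Rational(-7, 3) (l = Add(-4, Mul(Rational(1, 3), 5)) = Add(-4, Rational(5, 3)) = Rational(-7, 3) ≈ -2.3333)
I = -1 (I = Add(-1, 0) = -1)
Function('O')(p) = Mul(Add(2, p), Add(Rational(-7, 3), p)) (Function('O')(p) = Mul(Add(Rational(-7, 3), p), Add(p, 2)) = Mul(Add(Rational(-7, 3), p), Add(2, p)) = Mul(Add(2, p), Add(Rational(-7, 3), p)))
Add(-1097, Mul(-1, Add(Function('O')(-4), Mul(-24, I)))) = Add(-1097, Mul(-1, Add(Add(Rational(-14, 3), Pow(-4, 2), Mul(Rational(-1, 3), -4)), Mul(-24, -1)))) = Add(-1097, Mul(-1, Add(Add(Rational(-14, 3), 16, Rational(4, 3)), 24))) = Add(-1097, Mul(-1, Add(Rational(38, 3), 24))) = Add(-1097, Mul(-1, Rational(110, 3))) = Add(-1097, Rational(-110, 3)) = Rational(-3401, 3)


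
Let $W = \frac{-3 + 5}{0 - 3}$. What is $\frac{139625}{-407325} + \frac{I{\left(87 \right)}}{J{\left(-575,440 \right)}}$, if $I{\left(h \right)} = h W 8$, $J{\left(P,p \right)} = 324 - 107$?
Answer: $- \frac{8771897}{3535581} \approx -2.481$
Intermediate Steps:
$J{\left(P,p \right)} = 217$
$W = - \frac{2}{3}$ ($W = \frac{2}{-3} = 2 \left(- \frac{1}{3}\right) = - \frac{2}{3} \approx -0.66667$)
$I{\left(h \right)} = - \frac{16 h}{3}$ ($I{\left(h \right)} = h \left(- \frac{2}{3}\right) 8 = - \frac{2 h}{3} \cdot 8 = - \frac{16 h}{3}$)
$\frac{139625}{-407325} + \frac{I{\left(87 \right)}}{J{\left(-575,440 \right)}} = \frac{139625}{-407325} + \frac{\left(- \frac{16}{3}\right) 87}{217} = 139625 \left(- \frac{1}{407325}\right) - \frac{464}{217} = - \frac{5585}{16293} - \frac{464}{217} = - \frac{8771897}{3535581}$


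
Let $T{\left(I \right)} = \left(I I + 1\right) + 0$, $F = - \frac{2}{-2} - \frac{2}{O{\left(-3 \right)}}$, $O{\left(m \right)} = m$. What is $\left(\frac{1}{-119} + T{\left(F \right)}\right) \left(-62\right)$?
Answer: $- \frac{250294}{1071} \approx -233.7$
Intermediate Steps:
$F = \frac{5}{3}$ ($F = - \frac{2}{-2} - \frac{2}{-3} = \left(-2\right) \left(- \frac{1}{2}\right) - - \frac{2}{3} = 1 + \frac{2}{3} = \frac{5}{3} \approx 1.6667$)
$T{\left(I \right)} = 1 + I^{2}$ ($T{\left(I \right)} = \left(I^{2} + 1\right) + 0 = \left(1 + I^{2}\right) + 0 = 1 + I^{2}$)
$\left(\frac{1}{-119} + T{\left(F \right)}\right) \left(-62\right) = \left(\frac{1}{-119} + \left(1 + \left(\frac{5}{3}\right)^{2}\right)\right) \left(-62\right) = \left(- \frac{1}{119} + \left(1 + \frac{25}{9}\right)\right) \left(-62\right) = \left(- \frac{1}{119} + \frac{34}{9}\right) \left(-62\right) = \frac{4037}{1071} \left(-62\right) = - \frac{250294}{1071}$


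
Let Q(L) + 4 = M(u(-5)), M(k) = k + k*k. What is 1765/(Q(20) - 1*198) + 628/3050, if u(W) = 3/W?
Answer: -65703041/7710400 ≈ -8.5213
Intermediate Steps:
M(k) = k + k²
Q(L) = -106/25 (Q(L) = -4 + (3/(-5))*(1 + 3/(-5)) = -4 + (3*(-⅕))*(1 + 3*(-⅕)) = -4 - 3*(1 - ⅗)/5 = -4 - ⅗*⅖ = -4 - 6/25 = -106/25)
1765/(Q(20) - 1*198) + 628/3050 = 1765/(-106/25 - 1*198) + 628/3050 = 1765/(-106/25 - 198) + 628*(1/3050) = 1765/(-5056/25) + 314/1525 = 1765*(-25/5056) + 314/1525 = -44125/5056 + 314/1525 = -65703041/7710400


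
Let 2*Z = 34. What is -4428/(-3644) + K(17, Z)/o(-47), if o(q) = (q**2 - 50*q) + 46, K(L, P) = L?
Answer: 5113222/4195155 ≈ 1.2188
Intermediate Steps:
Z = 17 (Z = (1/2)*34 = 17)
o(q) = 46 + q**2 - 50*q
-4428/(-3644) + K(17, Z)/o(-47) = -4428/(-3644) + 17/(46 + (-47)**2 - 50*(-47)) = -4428*(-1/3644) + 17/(46 + 2209 + 2350) = 1107/911 + 17/4605 = 5113222/4195155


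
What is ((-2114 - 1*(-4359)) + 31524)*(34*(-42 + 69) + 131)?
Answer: 35423681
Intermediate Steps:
((-2114 - 1*(-4359)) + 31524)*(34*(-42 + 69) + 131) = ((-2114 + 4359) + 31524)*(34*27 + 131) = (2245 + 31524)*(918 + 131) = 33769*1049 = 35423681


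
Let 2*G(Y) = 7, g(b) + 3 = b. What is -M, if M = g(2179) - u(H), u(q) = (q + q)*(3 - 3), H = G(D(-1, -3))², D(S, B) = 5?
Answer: -2176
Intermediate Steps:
g(b) = -3 + b
G(Y) = 7/2 (G(Y) = (½)*7 = 7/2)
H = 49/4 (H = (7/2)² = 49/4 ≈ 12.250)
u(q) = 0 (u(q) = (2*q)*0 = 0)
M = 2176 (M = (-3 + 2179) - 1*0 = 2176 + 0 = 2176)
-M = -1*2176 = -2176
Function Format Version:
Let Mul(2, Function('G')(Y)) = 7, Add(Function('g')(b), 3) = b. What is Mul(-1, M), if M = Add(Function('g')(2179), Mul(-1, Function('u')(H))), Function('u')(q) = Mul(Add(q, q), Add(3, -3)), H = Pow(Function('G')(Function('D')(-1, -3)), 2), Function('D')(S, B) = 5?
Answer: -2176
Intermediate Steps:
Function('g')(b) = Add(-3, b)
Function('G')(Y) = Rational(7, 2) (Function('G')(Y) = Mul(Rational(1, 2), 7) = Rational(7, 2))
H = Rational(49, 4) (H = Pow(Rational(7, 2), 2) = Rational(49, 4) ≈ 12.250)
Function('u')(q) = 0 (Function('u')(q) = Mul(Mul(2, q), 0) = 0)
M = 2176 (M = Add(Add(-3, 2179), Mul(-1, 0)) = Add(2176, 0) = 2176)
Mul(-1, M) = Mul(-1, 2176) = -2176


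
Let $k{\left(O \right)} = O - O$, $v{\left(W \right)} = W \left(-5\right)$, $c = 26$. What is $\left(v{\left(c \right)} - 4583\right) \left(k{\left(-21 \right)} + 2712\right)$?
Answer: $-12781656$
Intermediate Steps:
$v{\left(W \right)} = - 5 W$
$k{\left(O \right)} = 0$
$\left(v{\left(c \right)} - 4583\right) \left(k{\left(-21 \right)} + 2712\right) = \left(\left(-5\right) 26 - 4583\right) \left(0 + 2712\right) = \left(-130 - 4583\right) 2712 = \left(-4713\right) 2712 = -12781656$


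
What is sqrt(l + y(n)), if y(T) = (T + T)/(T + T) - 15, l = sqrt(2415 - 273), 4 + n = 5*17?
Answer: sqrt(-14 + 3*sqrt(238)) ≈ 5.6817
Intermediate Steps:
n = 81 (n = -4 + 5*17 = -4 + 85 = 81)
l = 3*sqrt(238) (l = sqrt(2142) = 3*sqrt(238) ≈ 46.282)
y(T) = -14 (y(T) = (2*T)/((2*T)) - 15 = (2*T)*(1/(2*T)) - 15 = 1 - 15 = -14)
sqrt(l + y(n)) = sqrt(3*sqrt(238) - 14) = sqrt(-14 + 3*sqrt(238))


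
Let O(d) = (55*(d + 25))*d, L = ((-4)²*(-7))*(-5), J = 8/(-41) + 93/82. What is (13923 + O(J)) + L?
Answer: 106391537/6724 ≈ 15823.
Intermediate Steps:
J = 77/82 (J = 8*(-1/41) + 93*(1/82) = -8/41 + 93/82 = 77/82 ≈ 0.93902)
L = 560 (L = (16*(-7))*(-5) = -112*(-5) = 560)
O(d) = d*(1375 + 55*d) (O(d) = (55*(25 + d))*d = (1375 + 55*d)*d = d*(1375 + 55*d))
(13923 + O(J)) + L = (13923 + 55*(77/82)*(25 + 77/82)) + 560 = (13923 + 55*(77/82)*(2127/82)) + 560 = (13923 + 9007845/6724) + 560 = 102626097/6724 + 560 = 106391537/6724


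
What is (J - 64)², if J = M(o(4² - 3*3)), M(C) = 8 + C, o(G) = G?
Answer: 2401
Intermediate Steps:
J = 15 (J = 8 + (4² - 3*3) = 8 + (16 - 9) = 8 + 7 = 15)
(J - 64)² = (15 - 64)² = (-49)² = 2401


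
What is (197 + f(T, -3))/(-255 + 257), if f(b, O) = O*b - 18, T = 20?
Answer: 119/2 ≈ 59.500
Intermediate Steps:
f(b, O) = -18 + O*b
(197 + f(T, -3))/(-255 + 257) = (197 + (-18 - 3*20))/(-255 + 257) = (197 + (-18 - 60))/2 = (197 - 78)*(1/2) = 119*(1/2) = 119/2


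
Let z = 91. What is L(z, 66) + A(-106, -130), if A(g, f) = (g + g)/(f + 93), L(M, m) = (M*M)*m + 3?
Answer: 20222525/37 ≈ 5.4656e+5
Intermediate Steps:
L(M, m) = 3 + m*M² (L(M, m) = M²*m + 3 = m*M² + 3 = 3 + m*M²)
A(g, f) = 2*g/(93 + f) (A(g, f) = (2*g)/(93 + f) = 2*g/(93 + f))
L(z, 66) + A(-106, -130) = (3 + 66*91²) + 2*(-106)/(93 - 130) = (3 + 66*8281) + 2*(-106)/(-37) = (3 + 546546) + 2*(-106)*(-1/37) = 546549 + 212/37 = 20222525/37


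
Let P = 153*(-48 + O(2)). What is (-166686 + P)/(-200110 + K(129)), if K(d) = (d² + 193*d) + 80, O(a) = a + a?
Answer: 86709/79246 ≈ 1.0942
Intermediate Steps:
O(a) = 2*a
K(d) = 80 + d² + 193*d
P = -6732 (P = 153*(-48 + 2*2) = 153*(-48 + 4) = 153*(-44) = -6732)
(-166686 + P)/(-200110 + K(129)) = (-166686 - 6732)/(-200110 + (80 + 129² + 193*129)) = -173418/(-200110 + (80 + 16641 + 24897)) = -173418/(-200110 + 41618) = -173418/(-158492) = -173418*(-1/158492) = 86709/79246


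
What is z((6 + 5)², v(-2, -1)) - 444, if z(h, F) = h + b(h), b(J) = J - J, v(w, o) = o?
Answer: -323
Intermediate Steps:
b(J) = 0
z(h, F) = h (z(h, F) = h + 0 = h)
z((6 + 5)², v(-2, -1)) - 444 = (6 + 5)² - 444 = 11² - 444 = 121 - 444 = -323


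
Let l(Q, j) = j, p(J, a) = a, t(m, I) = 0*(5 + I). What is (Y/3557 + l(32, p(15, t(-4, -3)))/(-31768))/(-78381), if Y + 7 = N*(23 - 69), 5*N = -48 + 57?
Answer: 449/1394006085 ≈ 3.2209e-7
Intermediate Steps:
t(m, I) = 0
N = 9/5 (N = (-48 + 57)/5 = (⅕)*9 = 9/5 ≈ 1.8000)
Y = -449/5 (Y = -7 + 9*(23 - 69)/5 = -7 + (9/5)*(-46) = -7 - 414/5 = -449/5 ≈ -89.800)
(Y/3557 + l(32, p(15, t(-4, -3)))/(-31768))/(-78381) = (-449/5/3557 + 0/(-31768))/(-78381) = (-449/5*1/3557 + 0*(-1/31768))*(-1/78381) = (-449/17785 + 0)*(-1/78381) = -449/17785*(-1/78381) = 449/1394006085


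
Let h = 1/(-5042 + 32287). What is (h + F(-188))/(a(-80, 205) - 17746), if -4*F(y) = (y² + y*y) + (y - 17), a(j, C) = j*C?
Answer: 1920309331/3721231080 ≈ 0.51604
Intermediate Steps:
a(j, C) = C*j
F(y) = 17/4 - y²/2 - y/4 (F(y) = -((y² + y*y) + (y - 17))/4 = -((y² + y²) + (-17 + y))/4 = -(2*y² + (-17 + y))/4 = -(-17 + y + 2*y²)/4 = 17/4 - y²/2 - y/4)
h = 1/27245 ≈ 3.6704e-5
(h + F(-188))/(a(-80, 205) - 17746) = (1/27245 + (17/4 - ½*(-188)² - ¼*(-188)))/(205*(-80) - 17746) = (1/27245 + (17/4 - ½*35344 + 47))/(-16400 - 17746) = (1/27245 + (17/4 - 17672 + 47))/(-34146) = (1/27245 - 70483/4)*(-1/34146) = -1920309331/108980*(-1/34146) = 1920309331/3721231080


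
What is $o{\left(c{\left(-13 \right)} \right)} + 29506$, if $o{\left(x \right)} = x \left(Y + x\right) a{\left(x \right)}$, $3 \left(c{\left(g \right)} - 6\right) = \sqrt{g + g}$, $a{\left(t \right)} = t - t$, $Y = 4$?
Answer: $29506$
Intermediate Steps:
$a{\left(t \right)} = 0$
$c{\left(g \right)} = 6 + \frac{\sqrt{2} \sqrt{g}}{3}$ ($c{\left(g \right)} = 6 + \frac{\sqrt{g + g}}{3} = 6 + \frac{\sqrt{2 g}}{3} = 6 + \frac{\sqrt{2} \sqrt{g}}{3}$)
$o{\left(x \right)} = 0$ ($o{\left(x \right)} = x \left(4 + x\right) 0 = 0$)
$o{\left(c{\left(-13 \right)} \right)} + 29506 = 0 + 29506 = 29506$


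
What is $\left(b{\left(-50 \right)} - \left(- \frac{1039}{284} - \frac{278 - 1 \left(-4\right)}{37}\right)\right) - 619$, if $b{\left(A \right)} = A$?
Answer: $- \frac{6911321}{10508} \approx -657.72$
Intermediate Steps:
$\left(b{\left(-50 \right)} - \left(- \frac{1039}{284} - \frac{278 - 1 \left(-4\right)}{37}\right)\right) - 619 = \left(-50 - \left(- \frac{1039}{284} - \frac{278 - 1 \left(-4\right)}{37}\right)\right) - 619 = \left(-50 - \left(- \frac{1039}{284} - \left(278 - -4\right) \frac{1}{37}\right)\right) - 619 = \left(-50 + \left(\frac{1039}{284} + \left(278 + 4\right) \frac{1}{37}\right)\right) - 619 = \left(-50 + \left(\frac{1039}{284} + 282 \cdot \frac{1}{37}\right)\right) - 619 = \left(-50 + \left(\frac{1039}{284} + \frac{282}{37}\right)\right) - 619 = \left(-50 + \frac{118531}{10508}\right) - 619 = - \frac{406869}{10508} - 619 = - \frac{6911321}{10508}$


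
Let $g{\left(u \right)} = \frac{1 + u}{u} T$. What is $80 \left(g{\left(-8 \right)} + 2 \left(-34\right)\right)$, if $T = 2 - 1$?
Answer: $-5370$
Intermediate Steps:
$T = 1$ ($T = 2 - 1 = 1$)
$g{\left(u \right)} = \frac{1 + u}{u}$ ($g{\left(u \right)} = \frac{1 + u}{u} 1 = \frac{1 + u}{u}$)
$80 \left(g{\left(-8 \right)} + 2 \left(-34\right)\right) = 80 \left(\frac{1 - 8}{-8} + 2 \left(-34\right)\right) = 80 \left(\left(- \frac{1}{8}\right) \left(-7\right) - 68\right) = 80 \left(\frac{7}{8} - 68\right) = 80 \left(- \frac{537}{8}\right) = -5370$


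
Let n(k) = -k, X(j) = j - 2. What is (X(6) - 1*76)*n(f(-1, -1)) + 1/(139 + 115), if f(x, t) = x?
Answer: -18287/254 ≈ -71.996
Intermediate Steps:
X(j) = -2 + j
(X(6) - 1*76)*n(f(-1, -1)) + 1/(139 + 115) = ((-2 + 6) - 1*76)*(-1*(-1)) + 1/(139 + 115) = (4 - 76)*1 + 1/254 = -72*1 + 1/254 = -72 + 1/254 = -18287/254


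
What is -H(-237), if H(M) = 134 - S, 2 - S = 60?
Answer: -192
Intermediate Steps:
S = -58 (S = 2 - 1*60 = 2 - 60 = -58)
H(M) = 192 (H(M) = 134 - 1*(-58) = 134 + 58 = 192)
-H(-237) = -1*192 = -192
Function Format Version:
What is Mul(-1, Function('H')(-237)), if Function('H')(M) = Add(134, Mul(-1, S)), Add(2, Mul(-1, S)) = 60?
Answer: -192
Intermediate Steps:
S = -58 (S = Add(2, Mul(-1, 60)) = Add(2, -60) = -58)
Function('H')(M) = 192 (Function('H')(M) = Add(134, Mul(-1, -58)) = Add(134, 58) = 192)
Mul(-1, Function('H')(-237)) = Mul(-1, 192) = -192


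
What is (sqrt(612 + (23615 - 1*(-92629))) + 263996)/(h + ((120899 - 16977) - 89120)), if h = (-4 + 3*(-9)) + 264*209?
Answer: 263996/69947 + 6*sqrt(3246)/69947 ≈ 3.7791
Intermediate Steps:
h = 55145 (h = (-4 - 27) + 55176 = -31 + 55176 = 55145)
(sqrt(612 + (23615 - 1*(-92629))) + 263996)/(h + ((120899 - 16977) - 89120)) = (sqrt(612 + (23615 - 1*(-92629))) + 263996)/(55145 + ((120899 - 16977) - 89120)) = (sqrt(612 + (23615 + 92629)) + 263996)/(55145 + (103922 - 89120)) = (sqrt(612 + 116244) + 263996)/(55145 + 14802) = (sqrt(116856) + 263996)/69947 = (6*sqrt(3246) + 263996)*(1/69947) = (263996 + 6*sqrt(3246))*(1/69947) = 263996/69947 + 6*sqrt(3246)/69947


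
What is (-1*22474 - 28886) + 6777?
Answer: -44583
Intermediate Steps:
(-1*22474 - 28886) + 6777 = (-22474 - 28886) + 6777 = -51360 + 6777 = -44583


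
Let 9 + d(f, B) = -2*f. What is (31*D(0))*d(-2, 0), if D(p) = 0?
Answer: 0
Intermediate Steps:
d(f, B) = -9 - 2*f
(31*D(0))*d(-2, 0) = (31*0)*(-9 - 2*(-2)) = 0*(-9 + 4) = 0*(-5) = 0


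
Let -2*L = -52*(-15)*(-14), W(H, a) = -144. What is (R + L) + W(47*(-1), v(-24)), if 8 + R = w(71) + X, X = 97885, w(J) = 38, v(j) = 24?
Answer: 103231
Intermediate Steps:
L = 5460 (L = -(-52*(-15))*(-14)/2 = -390*(-14) = -1/2*(-10920) = 5460)
R = 97915 (R = -8 + (38 + 97885) = -8 + 97923 = 97915)
(R + L) + W(47*(-1), v(-24)) = (97915 + 5460) - 144 = 103375 - 144 = 103231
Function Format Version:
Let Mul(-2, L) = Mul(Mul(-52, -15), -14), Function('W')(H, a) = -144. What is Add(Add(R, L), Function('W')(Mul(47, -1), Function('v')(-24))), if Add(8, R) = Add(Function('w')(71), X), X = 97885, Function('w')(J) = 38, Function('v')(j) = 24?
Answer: 103231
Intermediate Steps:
L = 5460 (L = Mul(Rational(-1, 2), Mul(Mul(-52, -15), -14)) = Mul(Rational(-1, 2), Mul(780, -14)) = Mul(Rational(-1, 2), -10920) = 5460)
R = 97915 (R = Add(-8, Add(38, 97885)) = Add(-8, 97923) = 97915)
Add(Add(R, L), Function('W')(Mul(47, -1), Function('v')(-24))) = Add(Add(97915, 5460), -144) = Add(103375, -144) = 103231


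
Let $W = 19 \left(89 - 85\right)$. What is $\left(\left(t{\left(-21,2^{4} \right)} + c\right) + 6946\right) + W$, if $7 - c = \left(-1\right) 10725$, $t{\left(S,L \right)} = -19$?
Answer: $17735$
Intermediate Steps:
$c = 10732$ ($c = 7 - \left(-1\right) 10725 = 7 - -10725 = 7 + 10725 = 10732$)
$W = 76$ ($W = 19 \cdot 4 = 76$)
$\left(\left(t{\left(-21,2^{4} \right)} + c\right) + 6946\right) + W = \left(\left(-19 + 10732\right) + 6946\right) + 76 = \left(10713 + 6946\right) + 76 = 17659 + 76 = 17735$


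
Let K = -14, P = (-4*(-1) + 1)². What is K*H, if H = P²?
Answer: -8750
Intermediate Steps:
P = 25 (P = (4 + 1)² = 5² = 25)
H = 625 (H = 25² = 625)
K*H = -14*625 = -8750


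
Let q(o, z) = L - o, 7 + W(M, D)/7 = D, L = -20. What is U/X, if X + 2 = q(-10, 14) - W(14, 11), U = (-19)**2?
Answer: -361/40 ≈ -9.0250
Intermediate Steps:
W(M, D) = -49 + 7*D
q(o, z) = -20 - o
U = 361
X = -40 (X = -2 + ((-20 - 1*(-10)) - (-49 + 7*11)) = -2 + ((-20 + 10) - (-49 + 77)) = -2 + (-10 - 1*28) = -2 + (-10 - 28) = -2 - 38 = -40)
U/X = 361/(-40) = 361*(-1/40) = -361/40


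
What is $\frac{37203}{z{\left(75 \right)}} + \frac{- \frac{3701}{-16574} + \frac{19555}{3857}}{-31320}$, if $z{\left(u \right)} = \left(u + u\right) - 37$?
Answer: $\frac{8276256778651481}{25138227994320} \approx 329.23$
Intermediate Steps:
$z{\left(u \right)} = -37 + 2 u$ ($z{\left(u \right)} = 2 u - 37 = -37 + 2 u$)
$\frac{37203}{z{\left(75 \right)}} + \frac{- \frac{3701}{-16574} + \frac{19555}{3857}}{-31320} = \frac{37203}{-37 + 2 \cdot 75} + \frac{- \frac{3701}{-16574} + \frac{19555}{3857}}{-31320} = \frac{37203}{-37 + 150} + \left(\left(-3701\right) \left(- \frac{1}{16574}\right) + 19555 \cdot \frac{1}{3857}\right) \left(- \frac{1}{31320}\right) = \frac{37203}{113} + \left(\frac{3701}{16574} + \frac{19555}{3857}\right) \left(- \frac{1}{31320}\right) = 37203 \cdot \frac{1}{113} + \frac{338379327}{63925918} \left(- \frac{1}{31320}\right) = \frac{37203}{113} - \frac{37597703}{222462194640} = \frac{8276256778651481}{25138227994320}$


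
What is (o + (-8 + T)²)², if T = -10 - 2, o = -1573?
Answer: 1375929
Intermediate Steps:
T = -12
(o + (-8 + T)²)² = (-1573 + (-8 - 12)²)² = (-1573 + (-20)²)² = (-1573 + 400)² = (-1173)² = 1375929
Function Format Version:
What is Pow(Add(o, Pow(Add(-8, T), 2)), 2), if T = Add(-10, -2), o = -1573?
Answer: 1375929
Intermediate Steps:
T = -12
Pow(Add(o, Pow(Add(-8, T), 2)), 2) = Pow(Add(-1573, Pow(Add(-8, -12), 2)), 2) = Pow(Add(-1573, Pow(-20, 2)), 2) = Pow(Add(-1573, 400), 2) = Pow(-1173, 2) = 1375929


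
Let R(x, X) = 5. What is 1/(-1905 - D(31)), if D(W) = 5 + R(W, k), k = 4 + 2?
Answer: -1/1915 ≈ -0.00052219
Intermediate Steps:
k = 6
D(W) = 10 (D(W) = 5 + 5 = 10)
1/(-1905 - D(31)) = 1/(-1905 - 1*10) = 1/(-1905 - 10) = 1/(-1915) = -1/1915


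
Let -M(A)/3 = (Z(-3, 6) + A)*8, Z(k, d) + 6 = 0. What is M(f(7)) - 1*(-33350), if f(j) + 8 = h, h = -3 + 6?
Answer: 33614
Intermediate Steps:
Z(k, d) = -6 (Z(k, d) = -6 + 0 = -6)
h = 3
f(j) = -5 (f(j) = -8 + 3 = -5)
M(A) = 144 - 24*A (M(A) = -3*(-6 + A)*8 = -3*(-48 + 8*A) = 144 - 24*A)
M(f(7)) - 1*(-33350) = (144 - 24*(-5)) - 1*(-33350) = (144 + 120) + 33350 = 264 + 33350 = 33614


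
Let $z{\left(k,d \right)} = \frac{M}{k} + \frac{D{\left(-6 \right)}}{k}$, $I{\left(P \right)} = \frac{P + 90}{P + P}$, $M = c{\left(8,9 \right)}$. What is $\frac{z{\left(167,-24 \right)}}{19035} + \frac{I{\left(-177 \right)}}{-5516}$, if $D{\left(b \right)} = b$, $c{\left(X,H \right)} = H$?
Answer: $- \frac{30077947}{689690688120} \approx -4.3611 \cdot 10^{-5}$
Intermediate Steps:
$M = 9$
$I{\left(P \right)} = \frac{90 + P}{2 P}$
$z{\left(k,d \right)} = \frac{3}{k}$ ($z{\left(k,d \right)} = \frac{9}{k} - \frac{6}{k} = \frac{3}{k}$)
$\frac{z{\left(167,-24 \right)}}{19035} + \frac{I{\left(-177 \right)}}{-5516} = \frac{3 \cdot \frac{1}{167}}{19035} + \frac{\frac{1}{2} \frac{1}{-177} \left(90 - 177\right)}{-5516} = 3 \cdot \frac{1}{167} \cdot \frac{1}{19035} + \frac{1}{2} \left(- \frac{1}{177}\right) \left(-87\right) \left(- \frac{1}{5516}\right) = \frac{3}{167} \cdot \frac{1}{19035} + \frac{29}{118} \left(- \frac{1}{5516}\right) = \frac{1}{1059615} - \frac{29}{650888} = - \frac{30077947}{689690688120}$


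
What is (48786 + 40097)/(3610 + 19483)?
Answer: 88883/23093 ≈ 3.8489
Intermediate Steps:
(48786 + 40097)/(3610 + 19483) = 88883/23093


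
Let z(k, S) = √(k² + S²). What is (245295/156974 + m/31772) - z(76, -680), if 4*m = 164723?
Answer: 2193510737/767288912 - 4*√29261 ≈ -681.38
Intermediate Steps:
m = 164723/4 (m = (¼)*164723 = 164723/4 ≈ 41181.)
z(k, S) = √(S² + k²)
(245295/156974 + m/31772) - z(76, -680) = (245295/156974 + (164723/4)/31772) - √((-680)² + 76²) = (245295*(1/156974) + (164723/4)*(1/31772)) - √(462400 + 5776) = (245295/156974 + 12671/9776) - √468176 = 2193510737/767288912 - 4*√29261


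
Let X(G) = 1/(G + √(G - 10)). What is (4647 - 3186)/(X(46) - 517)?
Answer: -25324/8961 ≈ -2.8260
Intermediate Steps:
X(G) = 1/(G + √(-10 + G))
(4647 - 3186)/(X(46) - 517) = (4647 - 3186)/(1/(46 + √(-10 + 46)) - 517) = 1461/(1/(46 + √36) - 517) = 1461/(1/(46 + 6) - 517) = 1461/(1/52 - 517) = 1461/(-26883/52) = 1461*(-52/26883) = -25324/8961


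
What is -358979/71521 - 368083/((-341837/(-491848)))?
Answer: -12948348018895487/24448524077 ≈ -5.2962e+5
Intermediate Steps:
-358979/71521 - 368083/((-341837/(-491848))) = -358979*1/71521 - 368083/((-341837*(-1/491848))) = -358979/71521 - 368083/341837/491848 = -358979/71521 - 368083*491848/341837 = -358979/71521 - 181040887384/341837 = -12948348018895487/24448524077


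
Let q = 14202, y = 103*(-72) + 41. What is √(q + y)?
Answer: √6827 ≈ 82.626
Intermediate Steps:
y = -7375 (y = -7416 + 41 = -7375)
√(q + y) = √(14202 - 7375) = √6827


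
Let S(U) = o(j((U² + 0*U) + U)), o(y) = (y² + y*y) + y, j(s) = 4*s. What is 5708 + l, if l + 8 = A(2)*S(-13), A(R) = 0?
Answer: 5700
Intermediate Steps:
o(y) = y + 2*y² (o(y) = (y² + y²) + y = 2*y² + y = y + 2*y²)
S(U) = (4*U + 4*U²)*(1 + 8*U + 8*U²) (S(U) = (4*((U² + 0*U) + U))*(1 + 2*(4*((U² + 0*U) + U))) = (4*((U² + 0) + U))*(1 + 2*(4*((U² + 0) + U))) = (4*(U² + U))*(1 + 2*(4*(U² + U))) = (4*(U + U²))*(1 + 2*(4*(U + U²))) = (4*U + 4*U²)*(1 + 2*(4*U + 4*U²)) = (4*U + 4*U²)*(1 + (8*U + 8*U²)) = (4*U + 4*U²)*(1 + 8*U + 8*U²))
l = -8 (l = -8 + 0*(4*(-13)*(1 - 13)*(1 + 8*(-13)*(1 - 13))) = -8 + 0*(4*(-13)*(-12)*(1 + 8*(-13)*(-12))) = -8 + 0*(4*(-13)*(-12)*(1 + 1248)) = -8 + 0*(4*(-13)*(-12)*1249) = -8 + 0*779376 = -8 + 0 = -8)
5708 + l = 5708 - 8 = 5700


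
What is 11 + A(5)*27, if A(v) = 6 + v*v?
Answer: 848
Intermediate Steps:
A(v) = 6 + v²
11 + A(5)*27 = 11 + (6 + 5²)*27 = 11 + (6 + 25)*27 = 11 + 31*27 = 11 + 837 = 848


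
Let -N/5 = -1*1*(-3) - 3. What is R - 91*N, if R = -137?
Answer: -137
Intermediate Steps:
N = 0 (N = -5*(-1*1*(-3) - 3) = -5*(-1*(-3) - 3) = -5*(3 - 3) = -5*0 = 0)
R - 91*N = -137 - 91*0 = -137 + 0 = -137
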